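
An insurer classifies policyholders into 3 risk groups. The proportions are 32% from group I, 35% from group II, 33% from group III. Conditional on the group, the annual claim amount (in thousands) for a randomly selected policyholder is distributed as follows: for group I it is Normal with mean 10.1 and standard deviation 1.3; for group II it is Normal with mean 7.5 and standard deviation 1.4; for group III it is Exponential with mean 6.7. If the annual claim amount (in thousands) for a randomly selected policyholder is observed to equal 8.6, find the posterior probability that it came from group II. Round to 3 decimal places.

0.533

Likelihoods f(8.6 | ·): I: 0.157712; II: 0.20928; III: 0.0413497.
Posterior ∝ prior × likelihood. Numerator for II: 0.35·0.20928 = 0.0732479.
Normalizing constant: 0.32·0.157712 + 0.35·0.20928 + 0.33·0.0413497 = 0.137361.
P(II | observation) = 0.0732479 / 0.137361 = 0.53325.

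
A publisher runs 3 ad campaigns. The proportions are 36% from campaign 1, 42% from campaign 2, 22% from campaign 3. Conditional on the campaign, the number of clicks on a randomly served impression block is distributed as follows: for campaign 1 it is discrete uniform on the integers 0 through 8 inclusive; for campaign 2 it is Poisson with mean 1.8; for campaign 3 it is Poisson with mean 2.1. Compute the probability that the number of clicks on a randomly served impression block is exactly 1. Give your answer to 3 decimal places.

0.222

Conditional on each campaign, P(X = 1): 1: 0.111111; 2: 0.297538; 3: 0.257158.
By total probability, P(X = 1) = 0.36·0.111111 + 0.42·0.297538 + 0.22·0.257158 = 0.221541.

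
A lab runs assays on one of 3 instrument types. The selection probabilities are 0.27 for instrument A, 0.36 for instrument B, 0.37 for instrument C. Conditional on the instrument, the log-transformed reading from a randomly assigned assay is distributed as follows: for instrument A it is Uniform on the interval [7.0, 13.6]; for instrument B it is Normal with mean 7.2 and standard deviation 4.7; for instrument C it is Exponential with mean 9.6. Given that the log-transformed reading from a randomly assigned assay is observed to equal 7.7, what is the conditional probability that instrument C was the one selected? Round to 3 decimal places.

Likelihoods f(7.7 | ·): A: 0.151515; B: 0.0844024; C: 0.0467077.
Posterior ∝ prior × likelihood. Numerator for C: 0.37·0.0467077 = 0.0172818.
Normalizing constant: 0.27·0.151515 + 0.36·0.0844024 + 0.37·0.0467077 = 0.0885758.
P(C | observation) = 0.0172818 / 0.0885758 = 0.195108.

0.195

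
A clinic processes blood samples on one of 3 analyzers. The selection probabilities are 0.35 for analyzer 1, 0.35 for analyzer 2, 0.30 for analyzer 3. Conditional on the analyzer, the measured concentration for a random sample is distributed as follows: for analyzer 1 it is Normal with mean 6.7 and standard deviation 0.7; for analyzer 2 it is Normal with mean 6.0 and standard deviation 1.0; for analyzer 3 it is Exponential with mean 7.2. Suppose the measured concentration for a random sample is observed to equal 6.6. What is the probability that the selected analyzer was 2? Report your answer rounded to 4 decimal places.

0.3526

Likelihoods f(6.6 | ·): 1: 0.564132; 2: 0.333225; 3: 0.0555347.
Posterior ∝ prior × likelihood. Numerator for 2: 0.35·0.333225 = 0.116629.
Normalizing constant: 0.35·0.564132 + 0.35·0.333225 + 0.3·0.0555347 = 0.330735.
P(2 | observation) = 0.116629 / 0.330735 = 0.352635.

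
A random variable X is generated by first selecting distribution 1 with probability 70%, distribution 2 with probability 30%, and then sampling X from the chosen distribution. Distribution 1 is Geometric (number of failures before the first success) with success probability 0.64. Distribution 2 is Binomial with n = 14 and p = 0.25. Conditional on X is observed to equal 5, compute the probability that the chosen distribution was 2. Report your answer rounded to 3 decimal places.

0.942

Likelihoods P(X=5 | ·): 1: 0.00386984; 2: 0.146796.
Posterior ∝ prior × likelihood. Numerator for 2: 0.3·0.146796 = 0.0440389.
Normalizing constant: 0.7·0.00386984 + 0.3·0.146796 = 0.0467478.
P(2 | observation) = 0.0440389 / 0.0467478 = 0.942053.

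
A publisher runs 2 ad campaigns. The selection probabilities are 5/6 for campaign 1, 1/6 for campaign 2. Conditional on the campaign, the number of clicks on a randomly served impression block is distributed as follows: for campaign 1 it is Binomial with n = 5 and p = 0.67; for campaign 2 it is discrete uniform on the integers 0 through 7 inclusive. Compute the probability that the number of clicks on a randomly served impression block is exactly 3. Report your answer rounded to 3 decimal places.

Conditional on each campaign, P(X = 3): 1: 0.327531; 2: 0.125.
By total probability, P(X = 3) = 0.833333·0.327531 + 0.166667·0.125 = 0.293776.

0.294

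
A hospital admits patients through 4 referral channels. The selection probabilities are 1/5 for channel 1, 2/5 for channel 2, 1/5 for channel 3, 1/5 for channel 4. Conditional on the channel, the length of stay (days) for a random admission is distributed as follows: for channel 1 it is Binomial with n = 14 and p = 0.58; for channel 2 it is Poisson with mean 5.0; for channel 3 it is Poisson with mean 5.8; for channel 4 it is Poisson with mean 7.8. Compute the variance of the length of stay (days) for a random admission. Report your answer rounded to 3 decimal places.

Per component, 1: μ=8.12, E[X²]=69.3448; 2: μ=5, E[X²]=30; 3: μ=5.8, E[X²]=39.44; 4: μ=7.8, E[X²]=68.64.
E[X] = 0.2·8.12 + 0.4·5 + 0.2·5.8 + 0.2·7.8 = 6.344.
E[X²] = 0.2·69.3448 + 0.4·30 + 0.2·39.44 + 0.2·68.64 = 47.485.
Var(X) = E[X²] − (E[X])² = 47.485 − 40.2463 = 7.23862.

7.239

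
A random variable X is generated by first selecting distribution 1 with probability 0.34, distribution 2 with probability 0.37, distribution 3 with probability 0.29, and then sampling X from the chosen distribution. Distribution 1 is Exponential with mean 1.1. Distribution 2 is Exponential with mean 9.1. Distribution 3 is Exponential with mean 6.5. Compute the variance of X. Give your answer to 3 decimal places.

Per component, 1: μ=1.1, E[X²]=2.42; 2: μ=9.1, E[X²]=165.62; 3: μ=6.5, E[X²]=84.5.
E[X] = 0.34·1.1 + 0.37·9.1 + 0.29·6.5 = 5.626.
E[X²] = 0.34·2.42 + 0.37·165.62 + 0.29·84.5 = 86.6072.
Var(X) = E[X²] − (E[X])² = 86.6072 − 31.6519 = 54.9553.

54.955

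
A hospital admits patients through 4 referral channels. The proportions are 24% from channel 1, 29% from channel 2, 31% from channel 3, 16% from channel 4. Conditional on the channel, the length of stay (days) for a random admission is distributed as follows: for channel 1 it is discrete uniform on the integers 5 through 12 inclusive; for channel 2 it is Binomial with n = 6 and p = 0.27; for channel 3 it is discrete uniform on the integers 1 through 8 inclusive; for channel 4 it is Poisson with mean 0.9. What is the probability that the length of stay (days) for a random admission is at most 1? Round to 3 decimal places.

Conditional on each channel, P(X ≤ 1): 1: 0; 2: 0.487172; 3: 0.125; 4: 0.772482.
By total probability, P(X ≤ 1) = 0.24·0 + 0.29·0.487172 + 0.31·0.125 + 0.16·0.772482 = 0.303627.

0.304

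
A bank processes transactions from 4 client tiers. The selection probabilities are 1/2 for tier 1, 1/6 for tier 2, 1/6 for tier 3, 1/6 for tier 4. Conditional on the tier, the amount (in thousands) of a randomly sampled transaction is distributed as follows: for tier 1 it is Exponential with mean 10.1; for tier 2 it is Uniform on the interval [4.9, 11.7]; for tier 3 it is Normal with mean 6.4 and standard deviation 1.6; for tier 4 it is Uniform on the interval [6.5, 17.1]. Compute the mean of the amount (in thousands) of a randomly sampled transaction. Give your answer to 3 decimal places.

Component means — 1: 10.1; 2: 8.3; 3: 6.4; 4: 11.8.
E[X] = 0.5·10.1 + 0.166667·8.3 + 0.166667·6.4 + 0.166667·11.8 = 9.46667.

9.467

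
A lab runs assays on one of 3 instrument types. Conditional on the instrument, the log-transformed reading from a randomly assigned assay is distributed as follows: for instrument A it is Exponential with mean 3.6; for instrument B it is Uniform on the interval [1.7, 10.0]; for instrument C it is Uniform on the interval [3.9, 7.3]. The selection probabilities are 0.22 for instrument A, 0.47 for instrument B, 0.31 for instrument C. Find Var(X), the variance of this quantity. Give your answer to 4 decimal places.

6.6534

Per component, A: μ=3.6, E[X²]=25.92; B: μ=5.85, E[X²]=39.9633; C: μ=5.6, E[X²]=32.3233.
E[X] = 0.22·3.6 + 0.47·5.85 + 0.31·5.6 = 5.2775.
E[X²] = 0.22·25.92 + 0.47·39.9633 + 0.31·32.3233 = 34.5054.
Var(X) = E[X²] − (E[X])² = 34.5054 − 27.852 = 6.65339.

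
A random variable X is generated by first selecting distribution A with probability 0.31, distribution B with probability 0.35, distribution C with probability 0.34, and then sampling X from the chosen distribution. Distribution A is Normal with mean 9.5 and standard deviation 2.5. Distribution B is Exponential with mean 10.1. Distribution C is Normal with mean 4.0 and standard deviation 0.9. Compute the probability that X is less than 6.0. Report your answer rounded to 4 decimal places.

Conditional on each component, P(X < 6.0): A: 0.0807567; B: 0.447918; C: 0.986866.
By total probability, P(X < 6.0) = 0.31·0.0807567 + 0.35·0.447918 + 0.34·0.986866 = 0.51734.

0.5173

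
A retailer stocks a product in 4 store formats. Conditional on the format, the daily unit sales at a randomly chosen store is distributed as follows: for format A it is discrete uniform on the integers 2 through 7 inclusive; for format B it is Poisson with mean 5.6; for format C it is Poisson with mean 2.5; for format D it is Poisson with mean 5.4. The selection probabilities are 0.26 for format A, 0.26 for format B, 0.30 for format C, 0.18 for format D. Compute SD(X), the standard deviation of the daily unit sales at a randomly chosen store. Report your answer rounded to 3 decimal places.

2.361

Per component, A: μ=4.5, E[X²]=23.1667; B: μ=5.6, E[X²]=36.96; C: μ=2.5, E[X²]=8.75; D: μ=5.4, E[X²]=34.56.
E[X] = 0.26·4.5 + 0.26·5.6 + 0.3·2.5 + 0.18·5.4 = 4.348.
E[X²] = 0.26·23.1667 + 0.26·36.96 + 0.3·8.75 + 0.18·34.56 = 24.4787.
Var(X) = E[X²] − (E[X])² = 24.4787 − 18.9051 = 5.57363.
SD(X) = √5.57363 = 2.36085.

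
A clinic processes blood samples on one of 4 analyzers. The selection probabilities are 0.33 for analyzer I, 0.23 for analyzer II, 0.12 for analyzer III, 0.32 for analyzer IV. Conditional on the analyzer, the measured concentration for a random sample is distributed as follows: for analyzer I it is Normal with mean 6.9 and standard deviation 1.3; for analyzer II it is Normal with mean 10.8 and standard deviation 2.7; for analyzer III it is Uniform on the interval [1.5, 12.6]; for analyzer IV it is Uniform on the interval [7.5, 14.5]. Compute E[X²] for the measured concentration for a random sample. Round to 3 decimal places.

91.996

For each component E[X²] = Var + (mean)², giving I: 49.3; II: 123.93; III: 59.97; IV: 125.083.
Overall E[X²] = 0.33·49.3 + 0.23·123.93 + 0.12·59.97 + 0.32·125.083 = 91.996.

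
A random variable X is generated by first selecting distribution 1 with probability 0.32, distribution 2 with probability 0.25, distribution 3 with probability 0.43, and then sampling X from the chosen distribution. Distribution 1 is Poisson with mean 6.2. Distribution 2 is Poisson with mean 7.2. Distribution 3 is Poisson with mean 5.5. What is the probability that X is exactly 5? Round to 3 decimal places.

0.153

Conditional on each component, P(X = 5): 1: 0.154936; 2: 0.120382; 3: 0.171401.
By total probability, P(X = 5) = 0.32·0.154936 + 0.25·0.120382 + 0.43·0.171401 = 0.153377.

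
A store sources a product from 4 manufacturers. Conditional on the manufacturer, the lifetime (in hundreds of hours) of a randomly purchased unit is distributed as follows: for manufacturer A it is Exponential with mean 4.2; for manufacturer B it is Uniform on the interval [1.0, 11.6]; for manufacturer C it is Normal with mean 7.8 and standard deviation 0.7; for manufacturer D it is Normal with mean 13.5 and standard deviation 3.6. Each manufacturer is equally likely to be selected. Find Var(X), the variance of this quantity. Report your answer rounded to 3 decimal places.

22.016

Per component, A: μ=4.2, E[X²]=35.28; B: μ=6.3, E[X²]=49.0533; C: μ=7.8, E[X²]=61.33; D: μ=13.5, E[X²]=195.21.
E[X] = 0.25·4.2 + 0.25·6.3 + 0.25·7.8 + 0.25·13.5 = 7.95.
E[X²] = 0.25·35.28 + 0.25·49.0533 + 0.25·61.33 + 0.25·195.21 = 85.2183.
Var(X) = E[X²] − (E[X])² = 85.2183 − 63.2025 = 22.0158.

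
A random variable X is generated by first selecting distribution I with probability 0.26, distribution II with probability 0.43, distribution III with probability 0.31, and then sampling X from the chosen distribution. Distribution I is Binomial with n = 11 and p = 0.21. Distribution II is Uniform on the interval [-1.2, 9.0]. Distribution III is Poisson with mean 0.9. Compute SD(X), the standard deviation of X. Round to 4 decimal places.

Per component, I: μ=2.31, E[X²]=7.161; II: μ=3.9, E[X²]=23.88; III: μ=0.9, E[X²]=1.71.
E[X] = 0.26·2.31 + 0.43·3.9 + 0.31·0.9 = 2.5566.
E[X²] = 0.26·7.161 + 0.43·23.88 + 0.31·1.71 = 12.6604.
Var(X) = E[X²] − (E[X])² = 12.6604 − 6.5362 = 6.12416.
SD(X) = √6.12416 = 2.4747.

2.4747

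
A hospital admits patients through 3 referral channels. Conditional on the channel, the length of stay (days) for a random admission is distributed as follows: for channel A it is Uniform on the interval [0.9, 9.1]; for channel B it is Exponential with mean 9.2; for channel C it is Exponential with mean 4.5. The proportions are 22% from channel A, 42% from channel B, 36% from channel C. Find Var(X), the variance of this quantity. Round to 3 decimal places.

49.061

Per component, A: μ=5, E[X²]=30.6033; B: μ=9.2, E[X²]=169.28; C: μ=4.5, E[X²]=40.5.
E[X] = 0.22·5 + 0.42·9.2 + 0.36·4.5 = 6.584.
E[X²] = 0.22·30.6033 + 0.42·169.28 + 0.36·40.5 = 92.4103.
Var(X) = E[X²] − (E[X])² = 92.4103 − 43.3491 = 49.0613.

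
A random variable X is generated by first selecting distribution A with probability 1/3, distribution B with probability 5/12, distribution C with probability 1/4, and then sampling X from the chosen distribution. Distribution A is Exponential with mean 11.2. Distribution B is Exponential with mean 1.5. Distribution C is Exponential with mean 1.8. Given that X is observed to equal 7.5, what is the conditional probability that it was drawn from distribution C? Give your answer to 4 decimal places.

0.1118

Likelihoods f(7.5 | ·): A: 0.0457046; B: 0.00449196; C: 0.00861325.
Posterior ∝ prior × likelihood. Numerator for C: 0.25·0.00861325 = 0.00215331.
Normalizing constant: 0.333333·0.0457046 + 0.416667·0.00449196 + 0.25·0.00861325 = 0.0192598.
P(C | observation) = 0.00215331 / 0.0192598 = 0.111803.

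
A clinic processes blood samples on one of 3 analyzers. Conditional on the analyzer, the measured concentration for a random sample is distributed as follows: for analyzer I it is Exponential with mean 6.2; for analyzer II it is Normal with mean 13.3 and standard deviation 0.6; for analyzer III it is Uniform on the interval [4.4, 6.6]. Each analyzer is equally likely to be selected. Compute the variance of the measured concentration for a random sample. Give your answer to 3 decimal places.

Per component, I: μ=6.2, E[X²]=76.88; II: μ=13.3, E[X²]=177.25; III: μ=5.5, E[X²]=30.6533.
E[X] = 0.333333·6.2 + 0.333333·13.3 + 0.333333·5.5 = 8.33333.
E[X²] = 0.333333·76.88 + 0.333333·177.25 + 0.333333·30.6533 = 94.9278.
Var(X) = E[X²] − (E[X])² = 94.9278 − 69.4444 = 25.4833.

25.483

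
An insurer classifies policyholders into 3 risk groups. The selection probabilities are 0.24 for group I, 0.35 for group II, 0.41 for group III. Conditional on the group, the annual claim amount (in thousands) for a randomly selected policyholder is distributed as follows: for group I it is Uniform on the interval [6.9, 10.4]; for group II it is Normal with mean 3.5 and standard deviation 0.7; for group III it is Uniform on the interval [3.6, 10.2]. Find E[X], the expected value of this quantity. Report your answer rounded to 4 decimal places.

6.1300

Component means — I: 8.65; II: 3.5; III: 6.9.
E[X] = 0.24·8.65 + 0.35·3.5 + 0.41·6.9 = 6.13.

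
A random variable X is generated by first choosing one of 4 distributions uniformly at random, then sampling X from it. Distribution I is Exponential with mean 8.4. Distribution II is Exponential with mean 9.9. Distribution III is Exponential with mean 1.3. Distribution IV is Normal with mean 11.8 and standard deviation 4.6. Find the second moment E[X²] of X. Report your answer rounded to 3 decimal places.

125.230

For each component E[X²] = Var + (mean)², giving I: 141.12; II: 196.02; III: 3.38; IV: 160.4.
Overall E[X²] = 0.25·141.12 + 0.25·196.02 + 0.25·3.38 + 0.25·160.4 = 125.23.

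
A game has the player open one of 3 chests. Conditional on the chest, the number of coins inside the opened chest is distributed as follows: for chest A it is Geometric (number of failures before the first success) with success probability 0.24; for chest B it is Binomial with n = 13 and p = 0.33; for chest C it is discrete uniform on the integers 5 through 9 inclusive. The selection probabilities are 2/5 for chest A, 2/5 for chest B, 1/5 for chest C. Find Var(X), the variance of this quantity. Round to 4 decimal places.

Per component, A: μ=3.16667, E[X²]=23.2222; B: μ=4.29, E[X²]=21.2784; C: μ=7, E[X²]=51.
E[X] = 0.4·3.16667 + 0.4·4.29 + 0.2·7 = 4.38267.
E[X²] = 0.4·23.2222 + 0.4·21.2784 + 0.2·51 = 28.0002.
Var(X) = E[X²] − (E[X])² = 28.0002 − 19.2078 = 8.79248.

8.7925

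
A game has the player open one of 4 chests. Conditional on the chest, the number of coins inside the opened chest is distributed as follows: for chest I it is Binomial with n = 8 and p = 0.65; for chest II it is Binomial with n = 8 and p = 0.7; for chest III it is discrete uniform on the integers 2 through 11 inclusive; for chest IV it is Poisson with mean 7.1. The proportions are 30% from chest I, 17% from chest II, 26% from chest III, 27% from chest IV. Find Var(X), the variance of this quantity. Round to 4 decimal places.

Per component, I: μ=5.2, E[X²]=28.86; II: μ=5.6, E[X²]=33.04; III: μ=6.5, E[X²]=50.5; IV: μ=7.1, E[X²]=57.51.
E[X] = 0.3·5.2 + 0.17·5.6 + 0.26·6.5 + 0.27·7.1 = 6.119.
E[X²] = 0.3·28.86 + 0.17·33.04 + 0.26·50.5 + 0.27·57.51 = 42.9325.
Var(X) = E[X²] − (E[X])² = 42.9325 − 37.4422 = 5.49034.

5.4903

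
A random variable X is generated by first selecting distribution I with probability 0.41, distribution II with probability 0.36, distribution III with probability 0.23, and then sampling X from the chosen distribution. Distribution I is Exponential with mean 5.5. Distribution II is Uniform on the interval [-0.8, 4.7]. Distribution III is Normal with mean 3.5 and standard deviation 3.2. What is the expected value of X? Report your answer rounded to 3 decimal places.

3.762

Component means — I: 5.5; II: 1.95; III: 3.5.
E[X] = 0.41·5.5 + 0.36·1.95 + 0.23·3.5 = 3.762.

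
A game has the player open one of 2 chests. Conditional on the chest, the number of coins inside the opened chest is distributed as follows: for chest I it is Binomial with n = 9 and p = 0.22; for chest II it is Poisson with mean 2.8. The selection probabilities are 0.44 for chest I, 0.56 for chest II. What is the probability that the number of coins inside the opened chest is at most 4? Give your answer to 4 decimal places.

Conditional on each chest, P(X ≤ 4): I: 0.970858; II: 0.847676.
By total probability, P(X ≤ 4) = 0.44·0.970858 + 0.56·0.847676 = 0.901876.

0.9019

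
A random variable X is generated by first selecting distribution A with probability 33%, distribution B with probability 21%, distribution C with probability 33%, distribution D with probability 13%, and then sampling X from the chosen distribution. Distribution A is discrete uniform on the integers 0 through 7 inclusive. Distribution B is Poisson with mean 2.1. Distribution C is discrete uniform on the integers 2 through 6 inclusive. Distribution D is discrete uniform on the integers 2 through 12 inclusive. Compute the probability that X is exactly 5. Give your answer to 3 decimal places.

Conditional on each component, P(X = 5): A: 0.125; B: 0.041677; C: 0.2; D: 0.0909091.
By total probability, P(X = 5) = 0.33·0.125 + 0.21·0.041677 + 0.33·0.2 + 0.13·0.0909091 = 0.12782.

0.128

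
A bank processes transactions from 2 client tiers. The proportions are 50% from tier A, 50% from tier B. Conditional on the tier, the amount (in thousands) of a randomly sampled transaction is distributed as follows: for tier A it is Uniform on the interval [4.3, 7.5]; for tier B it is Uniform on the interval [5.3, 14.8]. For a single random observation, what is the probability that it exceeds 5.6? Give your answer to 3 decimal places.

0.781

Conditional on each tier, P(X > 5.6): A: 0.59375; B: 0.968421.
By total probability, P(X > 5.6) = 0.5·0.59375 + 0.5·0.968421 = 0.781086.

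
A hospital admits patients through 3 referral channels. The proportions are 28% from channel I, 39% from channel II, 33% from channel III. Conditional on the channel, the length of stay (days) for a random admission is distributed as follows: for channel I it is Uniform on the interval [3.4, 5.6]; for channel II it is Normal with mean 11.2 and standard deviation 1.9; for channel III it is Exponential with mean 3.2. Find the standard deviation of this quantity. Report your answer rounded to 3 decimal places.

Per component, I: μ=4.5, E[X²]=20.6533; II: μ=11.2, E[X²]=129.05; III: μ=3.2, E[X²]=20.48.
E[X] = 0.28·4.5 + 0.39·11.2 + 0.33·3.2 = 6.684.
E[X²] = 0.28·20.6533 + 0.39·129.05 + 0.33·20.48 = 62.8708.
Var(X) = E[X²] − (E[X])² = 62.8708 − 44.6759 = 18.195.
SD(X) = √18.195 = 4.26556.

4.266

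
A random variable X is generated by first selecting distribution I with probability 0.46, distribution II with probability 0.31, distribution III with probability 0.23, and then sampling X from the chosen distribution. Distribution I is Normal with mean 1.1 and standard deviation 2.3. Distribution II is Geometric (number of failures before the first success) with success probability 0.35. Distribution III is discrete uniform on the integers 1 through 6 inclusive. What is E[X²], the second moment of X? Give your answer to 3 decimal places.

9.192

For each component E[X²] = Var + (mean)², giving I: 6.5; II: 8.7551; III: 15.1667.
Overall E[X²] = 0.46·6.5 + 0.31·8.7551 + 0.23·15.1667 = 9.19241.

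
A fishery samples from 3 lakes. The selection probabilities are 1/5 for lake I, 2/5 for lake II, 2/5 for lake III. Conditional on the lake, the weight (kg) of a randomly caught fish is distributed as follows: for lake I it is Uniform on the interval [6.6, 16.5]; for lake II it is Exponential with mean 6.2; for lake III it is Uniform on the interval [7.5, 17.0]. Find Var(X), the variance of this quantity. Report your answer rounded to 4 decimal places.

Per component, I: μ=11.55, E[X²]=141.57; II: μ=6.2, E[X²]=76.88; III: μ=12.25, E[X²]=157.583.
E[X] = 0.2·11.55 + 0.4·6.2 + 0.4·12.25 = 9.69.
E[X²] = 0.2·141.57 + 0.4·76.88 + 0.4·157.583 = 122.099.
Var(X) = E[X²] − (E[X])² = 122.099 − 93.8961 = 28.2032.

28.2032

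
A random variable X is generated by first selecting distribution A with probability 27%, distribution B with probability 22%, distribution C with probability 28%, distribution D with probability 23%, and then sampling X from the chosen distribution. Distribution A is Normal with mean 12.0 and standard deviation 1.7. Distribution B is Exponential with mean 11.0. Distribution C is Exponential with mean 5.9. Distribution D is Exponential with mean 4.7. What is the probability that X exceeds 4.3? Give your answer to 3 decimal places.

0.646

Conditional on each component, P(X > 4.3): A: 0.999997; B: 0.676442; C: 0.482481; D: 0.400559.
By total probability, P(X > 4.3) = 0.27·0.999997 + 0.22·0.676442 + 0.28·0.482481 + 0.23·0.400559 = 0.64604.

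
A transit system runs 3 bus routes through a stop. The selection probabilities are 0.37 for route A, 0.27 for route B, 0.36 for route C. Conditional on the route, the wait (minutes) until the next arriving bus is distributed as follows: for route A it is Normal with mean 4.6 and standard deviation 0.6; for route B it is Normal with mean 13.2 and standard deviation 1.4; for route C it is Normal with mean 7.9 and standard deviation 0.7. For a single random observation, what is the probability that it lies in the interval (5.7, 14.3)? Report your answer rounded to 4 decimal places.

Conditional on each route, P(5.7 < X < 14.3): A: 0.0333765; B: 0.783983; C: 0.999163.
By total probability, P(5.7 < X < 14.3) = 0.37·0.0333765 + 0.27·0.783983 + 0.36·0.999163 = 0.583723.

0.5837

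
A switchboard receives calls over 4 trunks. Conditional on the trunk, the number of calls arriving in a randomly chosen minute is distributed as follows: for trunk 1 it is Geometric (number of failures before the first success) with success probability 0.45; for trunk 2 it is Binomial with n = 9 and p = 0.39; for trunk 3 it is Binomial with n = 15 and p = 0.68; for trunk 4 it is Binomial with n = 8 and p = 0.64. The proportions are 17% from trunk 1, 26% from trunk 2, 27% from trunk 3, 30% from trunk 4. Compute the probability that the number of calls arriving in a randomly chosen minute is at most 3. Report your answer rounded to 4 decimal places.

0.3219

Conditional on each trunk, P(X ≤ 3): 1: 0.908494; 2: 0.507783; 3: 0.000184099; 4: 0.118024.
By total probability, P(X ≤ 3) = 0.17·0.908494 + 0.26·0.507783 + 0.27·0.000184099 + 0.3·0.118024 = 0.321924.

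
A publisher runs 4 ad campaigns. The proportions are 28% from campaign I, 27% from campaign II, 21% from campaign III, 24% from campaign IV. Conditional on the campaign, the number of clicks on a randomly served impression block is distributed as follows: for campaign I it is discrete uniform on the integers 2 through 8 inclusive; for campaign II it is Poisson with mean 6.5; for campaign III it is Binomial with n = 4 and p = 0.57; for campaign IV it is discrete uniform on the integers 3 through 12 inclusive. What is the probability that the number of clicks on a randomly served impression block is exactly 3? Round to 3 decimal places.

Conditional on each campaign, P(X = 3): I: 0.142857; II: 0.0688137; III: 0.318532; IV: 0.1.
By total probability, P(X = 3) = 0.28·0.142857 + 0.27·0.0688137 + 0.21·0.318532 + 0.24·0.1 = 0.149471.

0.149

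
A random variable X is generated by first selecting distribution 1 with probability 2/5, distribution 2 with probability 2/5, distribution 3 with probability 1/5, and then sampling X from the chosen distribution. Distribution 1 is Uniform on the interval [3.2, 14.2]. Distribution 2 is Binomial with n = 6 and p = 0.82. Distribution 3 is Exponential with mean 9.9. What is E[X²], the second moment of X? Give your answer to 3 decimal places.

For each component E[X²] = Var + (mean)², giving 1: 85.7733; 2: 25.092; 3: 196.02.
Overall E[X²] = 0.4·85.7733 + 0.4·25.092 + 0.2·196.02 = 83.5501.

83.550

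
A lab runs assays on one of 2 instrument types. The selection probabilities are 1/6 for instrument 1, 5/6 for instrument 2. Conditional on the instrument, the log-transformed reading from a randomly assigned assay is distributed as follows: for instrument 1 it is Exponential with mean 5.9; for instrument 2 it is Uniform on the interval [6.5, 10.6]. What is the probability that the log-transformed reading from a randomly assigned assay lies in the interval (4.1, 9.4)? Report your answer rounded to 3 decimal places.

Conditional on each instrument, P(4.1 < X < 9.4): 1: 0.295847; 2: 0.707317.
By total probability, P(4.1 < X < 9.4) = 0.166667·0.295847 + 0.833333·0.707317 = 0.638739.

0.639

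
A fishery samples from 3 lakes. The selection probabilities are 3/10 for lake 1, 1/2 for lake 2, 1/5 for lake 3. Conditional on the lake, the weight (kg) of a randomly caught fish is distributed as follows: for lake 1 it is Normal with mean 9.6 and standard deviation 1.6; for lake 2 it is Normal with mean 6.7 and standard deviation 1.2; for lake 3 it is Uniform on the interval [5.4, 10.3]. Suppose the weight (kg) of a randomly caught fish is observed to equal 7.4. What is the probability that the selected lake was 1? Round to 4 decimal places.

0.1383

Likelihoods f(7.4 | ·): 1: 0.0968827; 2: 0.280439; 3: 0.204082.
Posterior ∝ prior × likelihood. Numerator for 1: 0.3·0.0968827 = 0.0290648.
Normalizing constant: 0.3·0.0968827 + 0.5·0.280439 + 0.2·0.204082 = 0.210101.
P(1 | observation) = 0.0290648 / 0.210101 = 0.138338.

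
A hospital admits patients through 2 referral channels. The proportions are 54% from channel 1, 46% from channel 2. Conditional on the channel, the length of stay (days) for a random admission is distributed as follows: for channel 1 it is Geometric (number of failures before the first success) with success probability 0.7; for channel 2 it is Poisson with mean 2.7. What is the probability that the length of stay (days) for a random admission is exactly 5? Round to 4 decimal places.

0.0379

Conditional on each channel, P(X = 5): 1: 0.001701; 2: 0.0803605.
By total probability, P(X = 5) = 0.54·0.001701 + 0.46·0.0803605 = 0.0378844.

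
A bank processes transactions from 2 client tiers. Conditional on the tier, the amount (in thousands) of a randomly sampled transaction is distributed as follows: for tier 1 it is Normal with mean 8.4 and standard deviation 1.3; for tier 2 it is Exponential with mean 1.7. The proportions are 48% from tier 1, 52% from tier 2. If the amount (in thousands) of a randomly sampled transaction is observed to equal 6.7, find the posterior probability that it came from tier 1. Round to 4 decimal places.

0.9134

Likelihoods f(6.7 | ·): 1: 0.130506; 2: 0.0114267.
Posterior ∝ prior × likelihood. Numerator for 1: 0.48·0.130506 = 0.0626431.
Normalizing constant: 0.48·0.130506 + 0.52·0.0114267 = 0.068585.
P(1 | observation) = 0.0626431 / 0.068585 = 0.913365.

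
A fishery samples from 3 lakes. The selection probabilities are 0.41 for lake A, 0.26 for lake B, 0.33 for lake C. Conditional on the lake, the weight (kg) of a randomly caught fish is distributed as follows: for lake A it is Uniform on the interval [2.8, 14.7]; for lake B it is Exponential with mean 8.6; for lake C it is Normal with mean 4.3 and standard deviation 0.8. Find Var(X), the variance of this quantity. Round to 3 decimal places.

28.547

Per component, A: μ=8.75, E[X²]=88.3633; B: μ=8.6, E[X²]=147.92; C: μ=4.3, E[X²]=19.13.
E[X] = 0.41·8.75 + 0.26·8.6 + 0.33·4.3 = 7.2425.
E[X²] = 0.41·88.3633 + 0.26·147.92 + 0.33·19.13 = 81.0011.
Var(X) = E[X²] − (E[X])² = 81.0011 − 52.4538 = 28.5473.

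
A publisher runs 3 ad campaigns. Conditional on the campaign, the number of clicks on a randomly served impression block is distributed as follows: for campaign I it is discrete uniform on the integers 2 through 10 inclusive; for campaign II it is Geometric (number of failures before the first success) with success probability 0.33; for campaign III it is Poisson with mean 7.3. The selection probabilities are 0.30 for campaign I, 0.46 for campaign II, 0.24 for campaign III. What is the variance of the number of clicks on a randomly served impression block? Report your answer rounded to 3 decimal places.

Per component, I: μ=6, E[X²]=42.6667; II: μ=2.0303, E[X²]=10.2746; III: μ=7.3, E[X²]=60.59.
E[X] = 0.3·6 + 0.46·2.0303 + 0.24·7.3 = 4.48594.
E[X²] = 0.3·42.6667 + 0.46·10.2746 + 0.24·60.59 = 32.0679.
Var(X) = E[X²] − (E[X])² = 32.0679 − 20.1237 = 11.9442.

11.944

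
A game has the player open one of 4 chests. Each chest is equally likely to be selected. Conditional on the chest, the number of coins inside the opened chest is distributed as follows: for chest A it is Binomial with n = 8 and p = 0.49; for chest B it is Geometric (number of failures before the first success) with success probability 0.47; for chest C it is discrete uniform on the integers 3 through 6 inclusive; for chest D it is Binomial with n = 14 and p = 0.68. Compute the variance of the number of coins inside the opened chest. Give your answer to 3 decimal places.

Per component, A: μ=3.92, E[X²]=17.3656; B: μ=1.12766, E[X²]=3.67089; C: μ=4.5, E[X²]=21.5; D: μ=9.52, E[X²]=93.6768.
E[X] = 0.25·3.92 + 0.25·1.12766 + 0.25·4.5 + 0.25·9.52 = 4.76691.
E[X²] = 0.25·17.3656 + 0.25·3.67089 + 0.25·21.5 + 0.25·93.6768 = 34.0533.
Var(X) = E[X²] − (E[X])² = 34.0533 − 22.7235 = 11.3298.

11.330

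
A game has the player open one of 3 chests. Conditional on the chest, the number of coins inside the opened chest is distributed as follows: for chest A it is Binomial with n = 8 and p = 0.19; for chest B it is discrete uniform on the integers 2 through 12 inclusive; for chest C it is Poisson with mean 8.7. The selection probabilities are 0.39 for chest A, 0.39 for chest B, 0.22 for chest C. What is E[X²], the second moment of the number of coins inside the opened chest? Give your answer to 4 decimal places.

42.9570

For each component E[X²] = Var + (mean)², giving A: 3.5416; B: 59; C: 84.39.
Overall E[X²] = 0.39·3.5416 + 0.39·59 + 0.22·84.39 = 42.957.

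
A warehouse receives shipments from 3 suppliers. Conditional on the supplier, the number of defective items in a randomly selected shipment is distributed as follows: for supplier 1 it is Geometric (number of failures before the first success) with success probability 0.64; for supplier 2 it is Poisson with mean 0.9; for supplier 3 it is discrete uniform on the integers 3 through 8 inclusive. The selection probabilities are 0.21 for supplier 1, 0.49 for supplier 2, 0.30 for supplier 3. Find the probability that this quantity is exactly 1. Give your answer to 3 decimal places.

0.228

Conditional on each supplier, P(X = 1): 1: 0.2304; 2: 0.365913; 3: 0.
By total probability, P(X = 1) = 0.21·0.2304 + 0.49·0.365913 + 0.3·0 = 0.227681.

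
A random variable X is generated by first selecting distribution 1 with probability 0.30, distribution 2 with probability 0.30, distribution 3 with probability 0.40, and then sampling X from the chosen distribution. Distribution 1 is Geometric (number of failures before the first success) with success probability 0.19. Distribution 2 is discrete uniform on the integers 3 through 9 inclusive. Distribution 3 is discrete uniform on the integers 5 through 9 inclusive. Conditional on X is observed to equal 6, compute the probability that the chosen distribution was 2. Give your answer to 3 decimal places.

Likelihoods P(X=6 | ·): 1: 0.0536616; 2: 0.142857; 3: 0.2.
Posterior ∝ prior × likelihood. Numerator for 2: 0.3·0.142857 = 0.0428571.
Normalizing constant: 0.3·0.0536616 + 0.3·0.142857 + 0.4·0.2 = 0.138956.
P(2 | observation) = 0.0428571 / 0.138956 = 0.308423.

0.308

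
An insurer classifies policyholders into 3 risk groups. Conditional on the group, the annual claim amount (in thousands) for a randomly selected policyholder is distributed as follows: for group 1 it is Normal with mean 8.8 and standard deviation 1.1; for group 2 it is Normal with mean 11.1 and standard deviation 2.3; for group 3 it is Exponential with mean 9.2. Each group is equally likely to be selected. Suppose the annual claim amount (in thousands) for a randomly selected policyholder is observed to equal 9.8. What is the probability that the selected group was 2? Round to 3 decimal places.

0.348

Likelihoods f(9.8 | ·): 1: 0.239915; 2: 0.147846; 3: 0.0374623.
Posterior ∝ prior × likelihood. Numerator for 2: 0.333333·0.147846 = 0.0492821.
Normalizing constant: 0.333333·0.239915 + 0.333333·0.147846 + 0.333333·0.0374623 = 0.141741.
P(2 | observation) = 0.0492821 / 0.141741 = 0.347691.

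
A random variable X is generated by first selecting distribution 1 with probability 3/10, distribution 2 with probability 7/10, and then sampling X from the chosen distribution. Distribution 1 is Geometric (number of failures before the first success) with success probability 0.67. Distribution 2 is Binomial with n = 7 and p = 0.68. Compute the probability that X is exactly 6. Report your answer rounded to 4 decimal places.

0.1553

Conditional on each component, P(X = 6): 1: 0.000865284; 2: 0.221463.
By total probability, P(X = 6) = 0.3·0.000865284 + 0.7·0.221463 = 0.155284.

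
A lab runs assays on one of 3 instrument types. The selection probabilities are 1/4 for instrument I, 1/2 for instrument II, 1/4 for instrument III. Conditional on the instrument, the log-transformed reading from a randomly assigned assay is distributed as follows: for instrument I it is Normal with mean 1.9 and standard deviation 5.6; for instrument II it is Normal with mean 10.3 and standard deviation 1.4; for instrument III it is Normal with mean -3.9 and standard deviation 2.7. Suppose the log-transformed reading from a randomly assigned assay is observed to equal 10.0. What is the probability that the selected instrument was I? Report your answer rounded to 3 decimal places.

0.043

Likelihoods f(10.0 | ·): I: 0.0250274; II: 0.278491; III: 2.59657e-07.
Posterior ∝ prior × likelihood. Numerator for I: 0.25·0.0250274 = 0.00625686.
Normalizing constant: 0.25·0.0250274 + 0.5·0.278491 + 0.25·2.59657e-07 = 0.145502.
P(I | observation) = 0.00625686 / 0.145502 = 0.0430018.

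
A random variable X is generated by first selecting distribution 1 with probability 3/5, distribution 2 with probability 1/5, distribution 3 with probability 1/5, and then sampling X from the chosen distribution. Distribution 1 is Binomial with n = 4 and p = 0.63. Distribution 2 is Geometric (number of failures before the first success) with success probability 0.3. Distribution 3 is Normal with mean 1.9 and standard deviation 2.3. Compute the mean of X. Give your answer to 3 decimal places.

Component means — 1: 2.52; 2: 2.33333; 3: 1.9.
E[X] = 0.6·2.52 + 0.2·2.33333 + 0.2·1.9 = 2.35867.

2.359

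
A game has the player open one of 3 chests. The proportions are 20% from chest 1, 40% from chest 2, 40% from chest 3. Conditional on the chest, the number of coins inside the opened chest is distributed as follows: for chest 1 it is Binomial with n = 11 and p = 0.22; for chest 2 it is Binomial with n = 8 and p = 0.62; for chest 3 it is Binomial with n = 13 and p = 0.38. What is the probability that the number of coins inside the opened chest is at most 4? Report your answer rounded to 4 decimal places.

Conditional on each chest, P(X ≤ 4): 1: 0.927738; 2: 0.359942; 3: 0.410083.
By total probability, P(X ≤ 4) = 0.2·0.927738 + 0.4·0.359942 + 0.4·0.410083 = 0.493558.

0.4936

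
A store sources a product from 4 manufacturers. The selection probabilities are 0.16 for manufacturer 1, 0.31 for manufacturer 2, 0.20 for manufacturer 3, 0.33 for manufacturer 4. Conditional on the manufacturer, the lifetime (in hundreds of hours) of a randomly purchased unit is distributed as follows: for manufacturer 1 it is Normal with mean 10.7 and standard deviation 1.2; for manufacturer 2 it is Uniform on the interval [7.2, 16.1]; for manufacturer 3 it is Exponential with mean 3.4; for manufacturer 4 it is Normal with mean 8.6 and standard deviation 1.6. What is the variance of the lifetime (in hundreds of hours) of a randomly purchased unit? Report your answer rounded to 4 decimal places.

14.3725

Per component, 1: μ=10.7, E[X²]=115.93; 2: μ=11.65, E[X²]=142.323; 3: μ=3.4, E[X²]=23.12; 4: μ=8.6, E[X²]=76.52.
E[X] = 0.16·10.7 + 0.31·11.65 + 0.2·3.4 + 0.33·8.6 = 8.8415.
E[X²] = 0.16·115.93 + 0.31·142.323 + 0.2·23.12 + 0.33·76.52 = 92.5446.
Var(X) = E[X²] − (E[X])² = 92.5446 − 78.1721 = 14.3725.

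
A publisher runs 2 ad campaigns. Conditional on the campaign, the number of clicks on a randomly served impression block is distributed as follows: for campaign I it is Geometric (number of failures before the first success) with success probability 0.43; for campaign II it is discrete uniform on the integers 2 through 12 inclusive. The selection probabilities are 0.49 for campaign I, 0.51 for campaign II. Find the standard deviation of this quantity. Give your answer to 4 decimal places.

Per component, I: μ=1.32558, E[X²]=4.83991; II: μ=7, E[X²]=59.
E[X] = 0.49·1.32558 + 0.51·7 = 4.21953.
E[X²] = 0.49·4.83991 + 0.51·59 = 32.4616.
Var(X) = E[X²] − (E[X])² = 32.4616 − 17.8045 = 14.6571.
SD(X) = √14.6571 = 3.82846.

3.8285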